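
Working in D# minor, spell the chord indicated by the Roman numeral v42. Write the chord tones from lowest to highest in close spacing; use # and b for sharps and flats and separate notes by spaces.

In D# minor, scale degree 5 is A#, and the diatonic chord built there is a minor seventh chord.
That chord is spelled A#-C#-E#-G#.
With the 42 figure the chord is in third inversion; from the bass G# upward in close position it reads G#-A#-C#-E#.

G# A# C# E#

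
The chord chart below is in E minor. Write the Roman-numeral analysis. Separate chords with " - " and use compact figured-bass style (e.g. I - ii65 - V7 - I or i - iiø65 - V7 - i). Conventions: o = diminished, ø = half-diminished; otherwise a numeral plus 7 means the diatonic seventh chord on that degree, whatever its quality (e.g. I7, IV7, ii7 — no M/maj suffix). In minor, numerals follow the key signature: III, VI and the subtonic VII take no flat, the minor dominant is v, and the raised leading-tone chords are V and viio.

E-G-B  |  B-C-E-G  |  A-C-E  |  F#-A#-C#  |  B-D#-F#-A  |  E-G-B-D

E-G-B has root E, degree 1 in E minor, so i.
B-C-E-G: root C is the submediant; major seventh chord there is VI42.
A-C-E: minor triad on A = scale degree 4 → iv.
F#-A#-C#: chromatic; F# is V of V, so V/V.
B-D#-F#-A: dominant seventh chord on B = scale degree 5 → V7.
E-G-B-D: minor seventh chord on E = scale degree 1 → i7.

i - VI42 - iv - V/V - V7 - i7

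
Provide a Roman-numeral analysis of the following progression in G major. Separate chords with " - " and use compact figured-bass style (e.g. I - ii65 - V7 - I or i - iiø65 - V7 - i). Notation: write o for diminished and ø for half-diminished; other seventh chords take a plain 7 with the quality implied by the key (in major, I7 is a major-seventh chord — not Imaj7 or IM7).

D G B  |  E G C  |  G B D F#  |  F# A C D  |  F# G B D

D-G-B: root G is the tonic; major triad there is I64.
E-G-C: root C is the subdominant; major triad there is IV6.
G-B-D-F#: root G is the tonic; major seventh chord there is I7.
F#-A-C-D: root D is the dominant; dominant seventh chord there is V65.
F#-G-B-D has root G, degree 1 in G major, so I42.

I64 - IV6 - I7 - V65 - I42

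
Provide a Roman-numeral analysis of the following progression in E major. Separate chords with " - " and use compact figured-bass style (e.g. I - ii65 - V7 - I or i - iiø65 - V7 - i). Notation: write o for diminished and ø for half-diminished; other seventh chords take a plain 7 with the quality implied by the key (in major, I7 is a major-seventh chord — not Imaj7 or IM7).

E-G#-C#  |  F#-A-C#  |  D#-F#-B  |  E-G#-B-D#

E-G#-C# has root C#, degree 6 in E major, so vi6.
F#-A-C# has root F#, degree 2 in E major, so ii.
D#-F#-B has root B, degree 5 in E major, so V6.
E-G#-B-D#: major seventh chord on E = scale degree 1 → I7.

vi6 - ii - V6 - I7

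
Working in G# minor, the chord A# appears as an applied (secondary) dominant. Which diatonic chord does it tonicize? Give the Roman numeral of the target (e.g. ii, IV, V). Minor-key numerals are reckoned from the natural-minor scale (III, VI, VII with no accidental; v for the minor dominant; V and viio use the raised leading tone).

The chord is a major triad on A#.
A dominant resolves down a perfect fifth: A# → D#. In G# minor, D# is scale degree 5, i.e. V.

V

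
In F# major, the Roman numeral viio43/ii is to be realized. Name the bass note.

C#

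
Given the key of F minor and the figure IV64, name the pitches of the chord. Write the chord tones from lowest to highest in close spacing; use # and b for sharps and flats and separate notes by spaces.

F Bb D

Scale degree 4 in F minor is Bb; here the chord built on it is altered to a major triad. IV64 is the major subdominant, borrowed from the parallel major.
So the chord is Bb-D-F, a major triad.
With the 64 figure the chord is in second inversion; from the bass F upward in close position it reads F-Bb-D.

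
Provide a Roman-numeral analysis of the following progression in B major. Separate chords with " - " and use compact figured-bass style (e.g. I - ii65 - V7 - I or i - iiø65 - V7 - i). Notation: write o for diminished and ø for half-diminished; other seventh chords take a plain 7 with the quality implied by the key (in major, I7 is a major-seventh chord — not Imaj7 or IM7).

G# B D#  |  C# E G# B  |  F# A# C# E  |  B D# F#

G#-B-D#: root G# is the submediant; minor triad there is vi.
C#-E-G#-B: minor seventh chord on C# = scale degree 2 → ii7.
F#-A#-C#-E: dominant seventh chord on F# = scale degree 5 → V7.
B-D#-F# has root B, degree 1 in B major, so I.

vi - ii7 - V7 - I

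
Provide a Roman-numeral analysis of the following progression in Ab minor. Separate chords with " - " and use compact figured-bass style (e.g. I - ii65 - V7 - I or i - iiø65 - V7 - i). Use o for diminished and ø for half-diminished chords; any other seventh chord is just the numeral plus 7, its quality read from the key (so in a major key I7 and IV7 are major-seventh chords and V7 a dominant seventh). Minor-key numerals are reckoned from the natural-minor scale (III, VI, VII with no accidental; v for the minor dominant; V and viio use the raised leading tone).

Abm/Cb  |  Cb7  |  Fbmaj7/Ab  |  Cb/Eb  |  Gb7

Abm/Cb: root Ab is the tonic; minor triad there is i6.
Cb7: a dominant seventh chord on Cb, the applied dominant of VI → V7/VI.
Fbmaj7/Ab has root Fb, degree 6 in Ab minor, so VI65.
Cb/Eb has root Cb, degree 3 in Ab minor, so III6.
Gb7: dominant seventh chord on Gb = scale degree 7 → VII7.

i6 - V7/VI - VI65 - III6 - VII7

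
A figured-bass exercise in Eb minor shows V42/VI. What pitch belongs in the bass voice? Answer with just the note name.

The applied chord V42/VI is rooted on Gb: Gb-Bb-Db-Fb.
The figure 42 means third inversion — the seventh is in the bass.

Fb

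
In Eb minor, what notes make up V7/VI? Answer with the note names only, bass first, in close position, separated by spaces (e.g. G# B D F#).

Gb Bb Db Fb

The slash means an applied dominant: we want the dominant of VI. In Eb minor, VI is Cb major, and its dominant is built on Gb.
Building a dominant seventh chord on Gb gives Gb-Bb-Db-Fb.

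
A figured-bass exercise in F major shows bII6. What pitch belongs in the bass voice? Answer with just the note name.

Bb

bII in F major has root Gb; the chord is Gb-Bb-Db.
The figure 6 means first inversion — the third is in the bass.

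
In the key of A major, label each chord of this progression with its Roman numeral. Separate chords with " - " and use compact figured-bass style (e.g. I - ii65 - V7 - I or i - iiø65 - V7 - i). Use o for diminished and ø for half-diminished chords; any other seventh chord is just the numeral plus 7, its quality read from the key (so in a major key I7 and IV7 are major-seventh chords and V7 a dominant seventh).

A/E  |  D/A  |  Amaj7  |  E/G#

A/E: root A is the tonic; major triad there is I64.
D/A has root D, degree 4 in A major, so IV64.
Amaj7 has root A, degree 1 in A major, so I7.
E/G#: root E is the dominant; major triad there is V6.

I64 - IV64 - I7 - V6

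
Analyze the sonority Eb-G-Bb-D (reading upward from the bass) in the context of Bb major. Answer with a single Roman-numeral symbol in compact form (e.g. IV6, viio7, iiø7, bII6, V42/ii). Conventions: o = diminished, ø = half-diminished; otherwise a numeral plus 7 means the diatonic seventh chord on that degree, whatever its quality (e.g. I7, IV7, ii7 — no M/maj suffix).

IV7

The pitches Eb-G-Bb-D form a major seventh chord rooted on Eb.
In Bb major, Eb is the subdominant; the diatonic major seventh chord there is IV7.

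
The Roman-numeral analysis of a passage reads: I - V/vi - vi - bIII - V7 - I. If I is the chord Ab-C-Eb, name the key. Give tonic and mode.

The anchor chord is a major triad on Ab, labeled I.
If Ab is scale degree 1 and the mode makes that degree carry a major triad, the tonic is Ab and the mode is major.

Ab major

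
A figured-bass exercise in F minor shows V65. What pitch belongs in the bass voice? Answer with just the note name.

E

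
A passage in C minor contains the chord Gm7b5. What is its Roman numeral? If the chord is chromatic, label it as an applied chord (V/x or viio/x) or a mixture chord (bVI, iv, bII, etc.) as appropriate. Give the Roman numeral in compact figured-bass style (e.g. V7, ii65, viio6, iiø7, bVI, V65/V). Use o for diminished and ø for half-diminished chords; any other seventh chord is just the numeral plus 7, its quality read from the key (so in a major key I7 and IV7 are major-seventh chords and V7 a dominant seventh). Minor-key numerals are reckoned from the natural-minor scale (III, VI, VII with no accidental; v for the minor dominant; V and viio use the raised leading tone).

viiø7/VI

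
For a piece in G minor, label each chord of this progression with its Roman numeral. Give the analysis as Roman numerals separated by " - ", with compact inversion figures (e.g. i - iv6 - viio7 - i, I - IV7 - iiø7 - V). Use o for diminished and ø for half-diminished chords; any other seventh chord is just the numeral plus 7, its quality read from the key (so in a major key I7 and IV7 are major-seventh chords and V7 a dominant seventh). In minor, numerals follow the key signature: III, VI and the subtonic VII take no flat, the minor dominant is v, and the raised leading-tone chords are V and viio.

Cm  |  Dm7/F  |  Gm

iv - v65 - i

Cm has root C, degree 4 in G minor, so iv.
Dm7/F: minor seventh chord on D = scale degree 5 → v65.
Gm: minor triad on G = scale degree 1 → i.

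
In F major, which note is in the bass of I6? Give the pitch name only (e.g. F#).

I in F major has root F; the chord is F-A-C.
The figure 6 means first inversion — the third is in the bass.

A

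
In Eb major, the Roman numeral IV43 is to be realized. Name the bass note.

Eb

IV in Eb major has root Ab; the chord is Ab-C-Eb-G.
The figure 43 means second inversion — the fifth is in the bass.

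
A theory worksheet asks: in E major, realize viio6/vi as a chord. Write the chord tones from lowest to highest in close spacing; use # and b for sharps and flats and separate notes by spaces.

viio6/vi is a secondary leading-tone chord. The target vi is C# in E major; the applied chord is rooted a semitone below, on B#.
Building a diminished triad on B# gives B#-D#-F#.
The figured bass 6 indicates first inversion, placing the third (D#) in the bass: D#-F#-B#.

D# F# B#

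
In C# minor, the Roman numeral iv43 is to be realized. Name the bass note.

iv in C# minor has root F#; the chord is F#-A-C#-E.
The figure 43 means second inversion — the fifth is in the bass.

C#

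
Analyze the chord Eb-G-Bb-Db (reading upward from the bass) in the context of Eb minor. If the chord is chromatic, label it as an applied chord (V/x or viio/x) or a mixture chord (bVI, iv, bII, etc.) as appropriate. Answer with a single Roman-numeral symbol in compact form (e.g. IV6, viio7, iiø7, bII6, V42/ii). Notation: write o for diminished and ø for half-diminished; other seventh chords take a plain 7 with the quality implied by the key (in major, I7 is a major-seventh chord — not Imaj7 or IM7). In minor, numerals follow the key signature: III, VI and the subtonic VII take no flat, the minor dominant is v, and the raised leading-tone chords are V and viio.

The pitches Eb-G-Bb-Db form a dominant seventh chord rooted on Eb.
Eb is not a diatonic chord root with this quality in Eb minor, but it lies a perfect fifth above Ab (iv), so the chord functions as an applied dominant of iv.

V7/iv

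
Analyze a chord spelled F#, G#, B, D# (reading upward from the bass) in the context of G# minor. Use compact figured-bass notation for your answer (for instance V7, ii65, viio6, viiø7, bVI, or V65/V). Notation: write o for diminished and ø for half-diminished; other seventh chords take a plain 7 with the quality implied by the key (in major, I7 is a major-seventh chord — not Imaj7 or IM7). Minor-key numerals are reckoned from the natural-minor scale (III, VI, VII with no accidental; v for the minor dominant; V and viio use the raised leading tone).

i42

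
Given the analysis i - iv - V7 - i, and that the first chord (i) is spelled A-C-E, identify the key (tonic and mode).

A minor

The chord Am is a minor triad rooted on A; its label is i.
If A is scale degree 1 and the mode makes that degree carry a minor triad, the tonic is A and the mode is minor.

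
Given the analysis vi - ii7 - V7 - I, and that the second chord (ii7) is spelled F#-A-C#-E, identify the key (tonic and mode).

E major

The chord F#m7 is a minor seventh chord rooted on F#; its label is ii7.
If F# is scale degree 2 and the mode makes that degree carry a minor seventh chord, the tonic is E and the mode is major.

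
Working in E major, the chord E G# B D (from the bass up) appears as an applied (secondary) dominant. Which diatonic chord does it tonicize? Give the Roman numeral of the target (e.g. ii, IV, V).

IV

The chord is a dominant seventh chord on E.
A dominant resolves down a perfect fifth: E → A. In E major, A is scale degree 4, i.e. IV.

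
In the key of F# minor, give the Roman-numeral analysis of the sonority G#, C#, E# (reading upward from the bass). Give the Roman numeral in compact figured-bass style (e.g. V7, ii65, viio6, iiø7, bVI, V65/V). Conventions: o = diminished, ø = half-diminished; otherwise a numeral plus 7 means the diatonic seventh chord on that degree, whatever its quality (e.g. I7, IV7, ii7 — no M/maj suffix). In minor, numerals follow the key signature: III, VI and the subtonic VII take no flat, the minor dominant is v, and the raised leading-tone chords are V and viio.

V64

Stacked in thirds the chord is C#-E#-G#: a major triad on C#.
In F# minor, C# is the dominant; the diatonic major triad there is V.
With G# in the bass the chord is in second inversion, so the figured bass is 64.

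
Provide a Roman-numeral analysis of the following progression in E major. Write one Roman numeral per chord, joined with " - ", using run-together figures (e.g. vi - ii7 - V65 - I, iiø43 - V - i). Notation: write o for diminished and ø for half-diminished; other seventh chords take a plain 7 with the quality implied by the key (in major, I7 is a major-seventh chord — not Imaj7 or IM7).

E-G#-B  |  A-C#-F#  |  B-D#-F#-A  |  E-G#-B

E-G#-B: major triad on E = scale degree 1 → I.
A-C#-F#: root F# is the supertonic; minor triad there is ii6.
B-D#-F#-A has root B, degree 5 in E major, so V7.
E-G#-B: root E is the tonic; major triad there is I.

I - ii6 - V7 - I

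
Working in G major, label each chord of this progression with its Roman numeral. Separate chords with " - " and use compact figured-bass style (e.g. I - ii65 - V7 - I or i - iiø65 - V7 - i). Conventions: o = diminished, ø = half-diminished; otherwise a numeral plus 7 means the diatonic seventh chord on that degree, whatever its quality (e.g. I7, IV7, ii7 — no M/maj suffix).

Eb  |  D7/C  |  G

bVI - V42 - I

Eb: major triad on Eb — chromatic; bVI (borrowed from the parallel minor).
D7/C: dominant seventh chord on D = scale degree 5 → V42.
G: root G is the tonic; major triad there is I.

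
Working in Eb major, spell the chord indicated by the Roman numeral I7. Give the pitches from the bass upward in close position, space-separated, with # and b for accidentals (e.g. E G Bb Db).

Eb G Bb D

The numeral's case and figure indicate a major seventh chord. In Eb major its root, scale degree 1, is Eb.
That chord is spelled Eb-G-Bb-D.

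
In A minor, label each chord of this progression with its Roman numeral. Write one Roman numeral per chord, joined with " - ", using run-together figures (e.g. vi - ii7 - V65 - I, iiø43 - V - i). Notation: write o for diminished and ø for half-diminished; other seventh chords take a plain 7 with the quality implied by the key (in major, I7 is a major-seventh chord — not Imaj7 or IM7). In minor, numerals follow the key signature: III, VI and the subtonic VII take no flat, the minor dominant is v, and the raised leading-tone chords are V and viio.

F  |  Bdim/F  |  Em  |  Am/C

VI - iio64 - v - i6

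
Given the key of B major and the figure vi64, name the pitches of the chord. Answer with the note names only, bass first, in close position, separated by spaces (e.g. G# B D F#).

D# G# B

The numeral's case and figure indicate a minor triad. In B major its root, the sixth degree, is G#.
Stacking thirds from G# gives G#-B-D#.
With the 64 figure the chord is in second inversion; from the bass D# upward in close position it reads D#-G#-B.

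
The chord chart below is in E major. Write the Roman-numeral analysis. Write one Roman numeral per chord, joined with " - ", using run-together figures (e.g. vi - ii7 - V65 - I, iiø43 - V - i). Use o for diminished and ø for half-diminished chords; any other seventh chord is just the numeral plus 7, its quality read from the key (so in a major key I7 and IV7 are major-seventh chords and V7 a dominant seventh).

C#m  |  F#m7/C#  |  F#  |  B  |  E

vi - ii43 - V/V - V - I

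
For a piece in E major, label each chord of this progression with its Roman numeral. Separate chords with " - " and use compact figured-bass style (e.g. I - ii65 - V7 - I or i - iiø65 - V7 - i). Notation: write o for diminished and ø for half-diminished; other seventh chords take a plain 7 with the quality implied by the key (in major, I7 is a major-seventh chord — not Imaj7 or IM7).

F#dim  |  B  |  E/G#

F#dim is non-diatonic — iio, a mixture chord from E minor.
B has root B, degree 5 in E major, so V.
E/G# has root E, degree 1 in E major, so I6.

iio - V - I6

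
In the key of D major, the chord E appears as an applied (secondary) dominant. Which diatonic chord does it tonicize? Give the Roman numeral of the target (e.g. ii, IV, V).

V

The chord is a major triad on E.
A dominant resolves down a perfect fifth: E → A. In D major, A is scale degree 5, i.e. V.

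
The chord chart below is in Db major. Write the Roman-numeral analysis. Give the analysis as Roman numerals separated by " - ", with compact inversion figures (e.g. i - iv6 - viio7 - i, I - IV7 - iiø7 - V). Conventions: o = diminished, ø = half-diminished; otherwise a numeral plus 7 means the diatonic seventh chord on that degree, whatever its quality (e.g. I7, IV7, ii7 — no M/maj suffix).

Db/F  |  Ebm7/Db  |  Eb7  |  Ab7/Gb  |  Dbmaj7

I6 - ii42 - V7/V - V42 - I7

Db/F: major triad on Db = scale degree 1 → I6.
Ebm7/Db: minor seventh chord on Eb = scale degree 2 → ii42.
Eb7: a dominant seventh chord on Eb, the applied dominant of V → V7/V.
Ab7/Gb: root Ab is the dominant; dominant seventh chord there is V42.
Dbmaj7 has root Db, degree 1 in Db major, so I7.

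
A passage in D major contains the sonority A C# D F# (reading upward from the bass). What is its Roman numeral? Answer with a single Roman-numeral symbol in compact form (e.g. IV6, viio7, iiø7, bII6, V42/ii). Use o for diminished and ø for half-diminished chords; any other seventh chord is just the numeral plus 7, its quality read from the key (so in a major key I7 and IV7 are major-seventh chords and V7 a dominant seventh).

I43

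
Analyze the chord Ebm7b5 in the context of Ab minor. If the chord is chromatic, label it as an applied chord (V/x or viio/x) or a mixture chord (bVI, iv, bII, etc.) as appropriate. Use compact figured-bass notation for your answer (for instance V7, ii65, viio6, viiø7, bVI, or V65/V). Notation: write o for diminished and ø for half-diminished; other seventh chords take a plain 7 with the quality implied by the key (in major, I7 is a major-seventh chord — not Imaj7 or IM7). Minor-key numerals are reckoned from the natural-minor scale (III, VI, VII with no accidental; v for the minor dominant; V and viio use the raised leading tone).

Stacked in thirds the chord is Eb-Gb-Bbb-Db: a half-diminished seventh chord on Eb.
Eb sits a half step below Fb (VI in Ab minor); a diminished chord there is the applied leading-tone chord of VI.

viiø7/VI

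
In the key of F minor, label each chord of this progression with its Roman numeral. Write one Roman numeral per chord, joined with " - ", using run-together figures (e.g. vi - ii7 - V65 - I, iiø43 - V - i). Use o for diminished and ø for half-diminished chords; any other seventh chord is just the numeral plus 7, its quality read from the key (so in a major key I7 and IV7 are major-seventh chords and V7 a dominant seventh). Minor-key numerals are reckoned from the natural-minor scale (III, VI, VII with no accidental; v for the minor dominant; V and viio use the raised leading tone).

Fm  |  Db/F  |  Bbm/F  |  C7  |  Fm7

Fm has root F, degree 1 in F minor, so i.
Db/F has root Db, degree 6 in F minor, so VI6.
Bbm/F has root Bb, degree 4 in F minor, so iv64.
C7: dominant seventh chord on C = scale degree 5 → V7.
Fm7 has root F, degree 1 in F minor, so i7.

i - VI6 - iv64 - V7 - i7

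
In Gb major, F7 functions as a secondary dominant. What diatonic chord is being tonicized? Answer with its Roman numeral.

iii

The chord is a dominant seventh chord on F.
A dominant resolves down a perfect fifth: F → Bb. In Gb major, Bb is scale degree 3, i.e. iii.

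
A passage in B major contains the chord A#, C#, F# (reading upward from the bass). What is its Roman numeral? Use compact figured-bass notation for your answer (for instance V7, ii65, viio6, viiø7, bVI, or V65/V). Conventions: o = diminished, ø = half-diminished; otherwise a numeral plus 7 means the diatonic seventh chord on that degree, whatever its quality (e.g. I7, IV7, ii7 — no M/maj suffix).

Stacked in thirds the chord is F#-A#-C#: a major triad on F#.
F# is scale degree 5 in B major, and a major triad on that degree is written V.
With A# in the bass the chord is in first inversion, so the figured bass is 6.

V6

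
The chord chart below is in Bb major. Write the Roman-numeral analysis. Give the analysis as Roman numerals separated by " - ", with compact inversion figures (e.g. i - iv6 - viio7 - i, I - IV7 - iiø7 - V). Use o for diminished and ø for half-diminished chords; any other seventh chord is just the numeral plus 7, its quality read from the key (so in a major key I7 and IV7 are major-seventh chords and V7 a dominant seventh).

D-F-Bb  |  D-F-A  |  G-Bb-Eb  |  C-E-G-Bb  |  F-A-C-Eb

I6 - iii - IV6 - V7/V - V7

D-F-Bb: major triad on Bb = scale degree 1 → I6.
D-F-A has root D, degree 3 in Bb major, so iii.
G-Bb-Eb has root Eb, degree 4 in Bb major, so IV6.
C-E-G-Bb: chromatic; C is V of V, so V7/V.
F-A-C-Eb has root F, degree 5 in Bb major, so V7.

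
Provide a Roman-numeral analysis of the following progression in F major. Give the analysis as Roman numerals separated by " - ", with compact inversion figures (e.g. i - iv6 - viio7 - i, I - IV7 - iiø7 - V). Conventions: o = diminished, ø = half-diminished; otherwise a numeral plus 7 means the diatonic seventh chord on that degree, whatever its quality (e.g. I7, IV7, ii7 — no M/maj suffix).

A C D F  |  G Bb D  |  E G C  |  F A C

A-C-D-F: root D is the submediant; minor seventh chord there is vi43.
G-Bb-D: root G is the supertonic; minor triad there is ii.
E-G-C: root C is the dominant; major triad there is V6.
F-A-C: major triad on F = scale degree 1 → I.

vi43 - ii - V6 - I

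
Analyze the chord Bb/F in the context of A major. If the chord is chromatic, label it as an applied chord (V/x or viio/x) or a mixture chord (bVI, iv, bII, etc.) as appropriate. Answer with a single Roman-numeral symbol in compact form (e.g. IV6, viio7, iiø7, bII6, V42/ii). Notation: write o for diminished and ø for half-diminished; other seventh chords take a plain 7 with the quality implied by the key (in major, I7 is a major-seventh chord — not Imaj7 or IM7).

Stacked in thirds the chord is Bb-D-F: a major triad on Bb.
Bb is the lowered second degree of A major (diatonic 2 would be B). This is the Neapolitan chord — a major triad on the lowered second degree.
With F in the bass the chord is in second inversion, so the figured bass is 64.

bII64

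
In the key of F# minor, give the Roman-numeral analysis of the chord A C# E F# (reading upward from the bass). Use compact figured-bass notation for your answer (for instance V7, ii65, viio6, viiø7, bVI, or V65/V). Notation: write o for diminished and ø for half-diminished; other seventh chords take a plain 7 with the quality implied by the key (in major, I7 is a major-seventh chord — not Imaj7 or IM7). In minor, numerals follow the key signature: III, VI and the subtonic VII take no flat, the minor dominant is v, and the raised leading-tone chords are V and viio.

i65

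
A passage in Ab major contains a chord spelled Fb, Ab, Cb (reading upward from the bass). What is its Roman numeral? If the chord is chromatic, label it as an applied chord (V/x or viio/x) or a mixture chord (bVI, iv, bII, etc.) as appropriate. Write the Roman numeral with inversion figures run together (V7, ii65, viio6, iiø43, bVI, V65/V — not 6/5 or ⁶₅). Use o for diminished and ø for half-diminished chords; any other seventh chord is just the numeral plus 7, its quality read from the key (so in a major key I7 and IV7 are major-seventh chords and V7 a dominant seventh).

The pitches Fb-Ab-Cb form a major triad rooted on Fb.
Fb is the lowered sixth degree of Ab major (diatonic 6 would be F). This is a major triad on the lowered sixth degree, borrowed from the parallel minor.

bVI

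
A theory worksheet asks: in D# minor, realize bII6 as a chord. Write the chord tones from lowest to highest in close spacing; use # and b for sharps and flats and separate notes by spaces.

G# B E

bII6 is the Neapolitan sixth — a major triad on the lowered second degree, here in its customary first inversion. In D# minor that root is E.
So the chord is E-G#-B.
With the 6 figure the chord is in first inversion; from the bass G# upward in close position it reads G#-B-E.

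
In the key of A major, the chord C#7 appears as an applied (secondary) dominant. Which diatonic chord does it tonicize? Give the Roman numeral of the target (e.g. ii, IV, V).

vi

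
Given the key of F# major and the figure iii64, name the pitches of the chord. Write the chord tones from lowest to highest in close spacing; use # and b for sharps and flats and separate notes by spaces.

E# A# C#

In F# major, the third degree is A#, and the diatonic chord built there is a minor triad.
Stacking thirds from A# gives A#-C#-E#.
With the 64 figure the chord is in second inversion; from the bass E# upward in close position it reads E#-A#-C#.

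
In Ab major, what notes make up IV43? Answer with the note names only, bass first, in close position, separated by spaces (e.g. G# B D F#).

Ab C Db F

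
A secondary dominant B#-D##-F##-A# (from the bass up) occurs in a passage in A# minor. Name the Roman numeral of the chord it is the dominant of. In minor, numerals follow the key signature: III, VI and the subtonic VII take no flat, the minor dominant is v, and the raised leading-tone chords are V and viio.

V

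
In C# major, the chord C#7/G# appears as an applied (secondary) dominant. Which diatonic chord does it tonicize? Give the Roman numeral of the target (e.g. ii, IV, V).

IV

The chord is a dominant seventh chord on C#.
A dominant resolves down a perfect fifth: C# → F#. In C# major, F# is scale degree 4, i.e. IV.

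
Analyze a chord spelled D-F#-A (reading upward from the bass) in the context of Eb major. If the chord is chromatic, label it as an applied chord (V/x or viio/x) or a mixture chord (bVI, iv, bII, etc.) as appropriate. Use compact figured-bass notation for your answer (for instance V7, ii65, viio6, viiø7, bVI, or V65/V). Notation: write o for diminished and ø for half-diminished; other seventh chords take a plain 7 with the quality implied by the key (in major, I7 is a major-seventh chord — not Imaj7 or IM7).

The pitches D-F#-A form a major triad rooted on D.
D is not a diatonic chord root with this quality in Eb major, but it lies a perfect fifth above G (iii), so the chord functions as an applied dominant of iii.

V/iii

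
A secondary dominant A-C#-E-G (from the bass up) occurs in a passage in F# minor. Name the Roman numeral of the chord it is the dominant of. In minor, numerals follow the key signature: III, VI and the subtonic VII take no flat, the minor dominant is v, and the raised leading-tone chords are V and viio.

VI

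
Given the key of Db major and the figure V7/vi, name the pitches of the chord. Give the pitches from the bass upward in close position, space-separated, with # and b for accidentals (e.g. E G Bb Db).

F A C Eb

The slash means an applied dominant: we want the dominant of vi. In Db major, vi is Bb minor, and its dominant is built on F.
Building a dominant seventh chord on F gives F-A-C-Eb.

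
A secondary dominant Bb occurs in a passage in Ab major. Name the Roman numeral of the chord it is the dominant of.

The chord is a major triad on Bb.
A dominant resolves down a perfect fifth: Bb → Eb. In Ab major, Eb is scale degree 5, i.e. V.

V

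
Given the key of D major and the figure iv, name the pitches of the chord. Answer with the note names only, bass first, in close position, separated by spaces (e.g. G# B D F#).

G Bb D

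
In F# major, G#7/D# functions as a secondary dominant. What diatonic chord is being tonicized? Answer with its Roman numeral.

V

The chord is a dominant seventh chord on G#.
A dominant resolves down a perfect fifth: G# → C#. In F# major, C# is scale degree 5, i.e. V.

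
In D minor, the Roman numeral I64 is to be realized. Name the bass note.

A

I in D minor has root D; the chord is D-F#-A.
The figure 64 means second inversion — the fifth is in the bass.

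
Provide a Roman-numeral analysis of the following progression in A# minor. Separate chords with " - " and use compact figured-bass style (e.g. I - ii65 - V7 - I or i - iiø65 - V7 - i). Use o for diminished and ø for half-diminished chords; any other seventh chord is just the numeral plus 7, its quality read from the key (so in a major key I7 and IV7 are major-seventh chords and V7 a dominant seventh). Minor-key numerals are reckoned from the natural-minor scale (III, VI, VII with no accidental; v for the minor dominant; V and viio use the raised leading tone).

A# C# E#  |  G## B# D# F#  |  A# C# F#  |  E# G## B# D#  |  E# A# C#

A#-C#-E#: minor triad on A# = scale degree 1 → i.
G##-B#-D#-F# has root G##, degree 7 in A# minor, so viio7.
A#-C#-F#: major triad on F# = scale degree 6 → VI6.
E#-G##-B#-D# has root E#, degree 5 in A# minor, so V7.
E#-A#-C# has root A#, degree 1 in A# minor, so i64.

i - viio7 - VI6 - V7 - i64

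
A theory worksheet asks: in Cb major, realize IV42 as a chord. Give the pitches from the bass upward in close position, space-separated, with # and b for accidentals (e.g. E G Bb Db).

Eb Fb Ab Cb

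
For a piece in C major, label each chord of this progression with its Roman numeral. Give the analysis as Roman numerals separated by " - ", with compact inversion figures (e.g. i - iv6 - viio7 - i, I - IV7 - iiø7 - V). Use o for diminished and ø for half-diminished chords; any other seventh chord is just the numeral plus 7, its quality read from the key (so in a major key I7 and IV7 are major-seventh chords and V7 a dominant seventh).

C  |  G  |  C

I - V - I

C has root C, degree 1 in C major, so I.
G has root G, degree 5 in C major, so V.
C has root C, degree 1 in C major, so I.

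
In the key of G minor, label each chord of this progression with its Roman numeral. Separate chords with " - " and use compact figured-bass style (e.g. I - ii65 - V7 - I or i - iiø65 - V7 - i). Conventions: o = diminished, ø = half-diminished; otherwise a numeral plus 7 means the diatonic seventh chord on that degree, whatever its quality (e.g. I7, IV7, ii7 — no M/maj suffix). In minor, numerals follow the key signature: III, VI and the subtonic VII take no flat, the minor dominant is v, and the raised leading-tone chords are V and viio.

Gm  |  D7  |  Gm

i - V7 - i

Gm: root G is the tonic; minor triad there is i.
D7 has root D, degree 5 in G minor, so V7.
Gm: minor triad on G = scale degree 1 → i.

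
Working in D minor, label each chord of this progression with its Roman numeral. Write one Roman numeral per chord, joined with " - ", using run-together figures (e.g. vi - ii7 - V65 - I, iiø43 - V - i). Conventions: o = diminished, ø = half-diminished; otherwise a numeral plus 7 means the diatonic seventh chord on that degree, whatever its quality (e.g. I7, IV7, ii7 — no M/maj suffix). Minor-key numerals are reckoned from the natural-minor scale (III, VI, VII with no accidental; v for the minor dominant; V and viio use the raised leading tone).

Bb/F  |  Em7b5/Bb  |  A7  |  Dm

VI64 - iiø43 - V7 - i

Bb/F has root Bb, degree 6 in D minor, so VI64.
Em7b5/Bb: root E is the supertonic; half-diminished seventh chord there is iiø43.
A7: root A is the dominant; dominant seventh chord there is V7.
Dm: root D is the tonic; minor triad there is i.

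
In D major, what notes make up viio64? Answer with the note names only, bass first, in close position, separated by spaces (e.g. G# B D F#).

In D major, scale degree 7 is C#, and the diatonic chord built there is a diminished triad.
That chord is spelled C#-E-G.
The figured bass 64 indicates second inversion, placing the fifth (G) in the bass: G-C#-E.

G C# E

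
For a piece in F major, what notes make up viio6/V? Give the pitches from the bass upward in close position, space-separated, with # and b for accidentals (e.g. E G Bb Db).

D F B

The slash marks an applied leading-tone chord: viio of V. In F major, V is C, so the leading tone to it is B, a half step below.
Building a diminished triad on B gives B-D-F.
With the 6 figure the chord is in first inversion; from the bass D upward in close position it reads D-F-B.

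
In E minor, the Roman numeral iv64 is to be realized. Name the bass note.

E

iv in E minor has root A; the chord is A-C-E.
The figure 64 means second inversion — the fifth is in the bass.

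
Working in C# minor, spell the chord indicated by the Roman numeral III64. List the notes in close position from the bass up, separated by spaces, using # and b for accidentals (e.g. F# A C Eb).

B E G#

In C# minor, the mediant is E, and the diatonic chord built there is a major triad.
That chord is spelled E-G#-B.
With the 64 figure the chord is in second inversion; from the bass B upward in close position it reads B-E-G#.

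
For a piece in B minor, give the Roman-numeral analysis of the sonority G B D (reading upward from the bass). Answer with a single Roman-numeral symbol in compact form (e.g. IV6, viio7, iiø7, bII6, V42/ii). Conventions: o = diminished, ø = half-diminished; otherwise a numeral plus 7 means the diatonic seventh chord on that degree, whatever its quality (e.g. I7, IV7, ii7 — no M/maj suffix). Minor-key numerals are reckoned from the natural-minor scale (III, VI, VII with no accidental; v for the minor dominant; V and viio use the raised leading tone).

Stacked in thirds the chord is G-B-D: a major triad on G.
G is scale degree 6 in B minor, and a major triad on that degree is written VI.

VI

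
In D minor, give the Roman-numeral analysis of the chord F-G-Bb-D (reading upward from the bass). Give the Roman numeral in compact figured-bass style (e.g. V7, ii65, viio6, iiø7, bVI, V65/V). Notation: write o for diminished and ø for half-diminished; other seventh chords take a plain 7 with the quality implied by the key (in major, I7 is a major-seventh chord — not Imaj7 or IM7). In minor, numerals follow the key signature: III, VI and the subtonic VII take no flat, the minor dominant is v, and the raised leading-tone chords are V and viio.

iv42

The pitches G-Bb-D-F form a minor seventh chord rooted on G.
In D minor, G is the subdominant; the diatonic minor seventh chord there is iv7.
With F in the bass the chord is in third inversion, so the figured bass is 42.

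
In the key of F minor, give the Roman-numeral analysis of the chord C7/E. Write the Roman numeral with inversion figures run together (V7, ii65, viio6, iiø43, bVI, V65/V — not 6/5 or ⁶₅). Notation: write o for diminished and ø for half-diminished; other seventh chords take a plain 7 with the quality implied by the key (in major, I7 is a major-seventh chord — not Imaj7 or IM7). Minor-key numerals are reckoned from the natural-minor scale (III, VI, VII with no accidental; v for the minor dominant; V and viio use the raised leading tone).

The pitches C-E-G-Bb form a dominant seventh chord rooted on C.
C is scale degree 5 in F minor, and a dominant seventh chord on that degree is written V7.
With E in the bass the chord is in first inversion, so the figured bass is 65.

V65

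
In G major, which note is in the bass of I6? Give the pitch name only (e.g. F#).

I in G major has root G; the chord is G-B-D.
The figure 6 means first inversion — the third is in the bass.

B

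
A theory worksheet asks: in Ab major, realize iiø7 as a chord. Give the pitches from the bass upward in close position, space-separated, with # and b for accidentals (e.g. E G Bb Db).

Bb Db Fb Ab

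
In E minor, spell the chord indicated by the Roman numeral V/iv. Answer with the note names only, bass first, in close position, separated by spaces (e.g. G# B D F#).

E G# B

The slash means an applied dominant: we want the dominant of iv. In E minor, iv is A minor, and its dominant is built on E.
Building a major triad on E gives E-G#-B.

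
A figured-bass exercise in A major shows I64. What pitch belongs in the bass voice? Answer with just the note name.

E

I in A major has root A; the chord is A-C#-E.
The figure 64 means second inversion — the fifth is in the bass.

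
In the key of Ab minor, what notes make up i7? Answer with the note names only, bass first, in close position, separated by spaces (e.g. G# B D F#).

Ab Cb Eb Gb

In Ab minor, the tonic is Ab, and the diatonic chord built there is a minor seventh chord.
That chord is spelled Ab-Cb-Eb-Gb.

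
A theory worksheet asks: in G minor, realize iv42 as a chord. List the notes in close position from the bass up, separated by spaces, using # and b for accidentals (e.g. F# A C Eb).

Bb C Eb G

In G minor, the fourth degree is C, and the diatonic chord built there is a minor seventh chord.
Stacking thirds from C gives C-Eb-G-Bb.
The figured bass 42 indicates third inversion, placing the seventh (Bb) in the bass: Bb-C-Eb-G.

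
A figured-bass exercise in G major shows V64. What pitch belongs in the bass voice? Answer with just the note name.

A

V in G major has root D; the chord is D-F#-A.
The figure 64 means second inversion — the fifth is in the bass.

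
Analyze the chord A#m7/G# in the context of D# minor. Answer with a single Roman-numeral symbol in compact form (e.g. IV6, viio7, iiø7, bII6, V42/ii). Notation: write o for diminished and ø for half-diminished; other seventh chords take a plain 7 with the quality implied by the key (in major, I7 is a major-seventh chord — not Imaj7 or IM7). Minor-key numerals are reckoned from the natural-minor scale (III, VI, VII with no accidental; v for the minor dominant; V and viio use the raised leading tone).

The pitches A#-C#-E#-G# form a minor seventh chord rooted on A#.
In D# minor, A# is the dominant; the diatonic minor seventh chord there is v7.
With G# in the bass the chord is in third inversion, so the figured bass is 42.

v42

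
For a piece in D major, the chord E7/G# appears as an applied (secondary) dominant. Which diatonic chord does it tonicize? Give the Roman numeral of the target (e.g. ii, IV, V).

V

The chord is a dominant seventh chord on E.
A dominant resolves down a perfect fifth: E → A. In D major, A is scale degree 5, i.e. V.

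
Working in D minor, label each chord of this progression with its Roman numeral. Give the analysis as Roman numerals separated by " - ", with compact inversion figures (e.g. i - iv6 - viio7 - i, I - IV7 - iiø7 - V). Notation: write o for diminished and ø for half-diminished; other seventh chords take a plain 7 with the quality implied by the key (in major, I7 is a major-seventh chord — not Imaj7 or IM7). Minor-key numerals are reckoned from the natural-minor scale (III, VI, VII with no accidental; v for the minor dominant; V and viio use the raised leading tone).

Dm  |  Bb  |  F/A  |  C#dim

Dm: minor triad on D = scale degree 1 → i.
Bb has root Bb, degree 6 in D minor, so VI.
F/A has root F, degree 3 in D minor, so III6.
C#dim has root C#, degree 7 in D minor, so viio.

i - VI - III6 - viio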